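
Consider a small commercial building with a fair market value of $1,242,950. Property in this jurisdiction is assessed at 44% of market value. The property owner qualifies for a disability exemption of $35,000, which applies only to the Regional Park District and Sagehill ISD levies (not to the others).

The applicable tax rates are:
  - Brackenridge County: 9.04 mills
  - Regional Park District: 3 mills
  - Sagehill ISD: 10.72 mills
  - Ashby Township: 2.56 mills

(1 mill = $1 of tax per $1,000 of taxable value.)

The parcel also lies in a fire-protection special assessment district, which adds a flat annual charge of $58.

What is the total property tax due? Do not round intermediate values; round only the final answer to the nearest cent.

Assessed value = $1,242,950 × 0.44 = $546,898
Brackenridge County: $546,898 × 0.00904 = $4,943.95792
Regional Park District: ($546,898 − $35,000) × 0.003 = $511,898 × 0.003 = $1,535.694
Sagehill ISD: ($546,898 − $35,000) × 0.01072 = $511,898 × 0.01072 = $5,487.54656
Ashby Township: $546,898 × 0.00256 = $1,400.05888
Levies subtotal = $13,367.25736
Total = $13,367.25736 + $58 = $13,425.25736

$13,425.26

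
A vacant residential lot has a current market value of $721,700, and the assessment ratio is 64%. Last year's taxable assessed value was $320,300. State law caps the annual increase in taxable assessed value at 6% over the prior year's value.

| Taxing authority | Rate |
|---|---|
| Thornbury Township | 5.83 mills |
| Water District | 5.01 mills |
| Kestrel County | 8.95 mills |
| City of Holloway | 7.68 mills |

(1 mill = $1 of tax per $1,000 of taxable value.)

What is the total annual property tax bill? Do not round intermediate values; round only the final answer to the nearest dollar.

$9,327

Uncapped assessed value = $721,700 × 0.64 = $461,888
Cap limit = $320,300 × 1.06 = $339,518
Taxable assessed value = min($461,888, $339,518) = $339,518 (cap binds)
Thornbury Township: $339,518 × 0.00583 = $1,979.38994
Water District: $339,518 × 0.00501 = $1,700.98518
Kestrel County: $339,518 × 0.00895 = $3,038.6861
City of Holloway: $339,518 × 0.00768 = $2,607.49824
Total = $9,326.55946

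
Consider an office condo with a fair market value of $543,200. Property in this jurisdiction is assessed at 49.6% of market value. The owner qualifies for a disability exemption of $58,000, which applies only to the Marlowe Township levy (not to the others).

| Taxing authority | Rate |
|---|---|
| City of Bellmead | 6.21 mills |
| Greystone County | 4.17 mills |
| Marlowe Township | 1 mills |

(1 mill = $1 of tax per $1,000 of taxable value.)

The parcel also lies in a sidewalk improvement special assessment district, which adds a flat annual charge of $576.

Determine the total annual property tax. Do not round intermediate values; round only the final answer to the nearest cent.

Assessed value = $543,200 × 0.496 = $269,427.2
City of Bellmead: $269,427.2 × 0.00621 = $1,673.142912
Greystone County: $269,427.2 × 0.00417 = $1,123.511424
Marlowe Township: ($269,427.2 − $58,000) × 0.001 = $211,427.2 × 0.001 = $211.4272
Levies subtotal = $3,008.081536
Total = $3,008.081536 + $576 = $3,584.081536

$3,584.08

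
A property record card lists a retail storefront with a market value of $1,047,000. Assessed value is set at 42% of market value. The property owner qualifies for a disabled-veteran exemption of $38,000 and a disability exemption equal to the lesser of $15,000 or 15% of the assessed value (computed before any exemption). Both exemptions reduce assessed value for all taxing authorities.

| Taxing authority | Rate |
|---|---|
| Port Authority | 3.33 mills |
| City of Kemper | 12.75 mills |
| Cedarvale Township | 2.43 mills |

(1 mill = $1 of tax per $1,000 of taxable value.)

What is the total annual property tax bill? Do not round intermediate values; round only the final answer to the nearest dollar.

$7,159

Assessed value = $1,047,000 × 0.42 = $439,740
Disability exemption = min($15,000, 15% × $439,740) = min($15,000, $65,961) = $15,000 (dollar cap binds)
Taxable value = $439,740 − $38,000 − $15,000 = $386,740
Port Authority: $386,740 × 0.00333 = $1,287.8442
City of Kemper: $386,740 × 0.01275 = $4,930.935
Cedarvale Township: $386,740 × 0.00243 = $939.7782
Total = $7,158.5574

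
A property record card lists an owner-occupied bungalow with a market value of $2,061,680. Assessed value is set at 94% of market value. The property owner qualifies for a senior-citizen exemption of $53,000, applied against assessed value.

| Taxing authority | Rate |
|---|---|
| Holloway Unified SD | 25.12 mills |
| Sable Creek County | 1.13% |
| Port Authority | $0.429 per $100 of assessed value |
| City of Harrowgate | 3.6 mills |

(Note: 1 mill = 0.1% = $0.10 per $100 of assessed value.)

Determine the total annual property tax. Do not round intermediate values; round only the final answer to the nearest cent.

Assessed value = $2,061,680 × 0.94 = $1,937,979.2
Taxable value = $1,937,979.2 − $53,000 = $1,884,979.2
Holloway Unified SD: $1,884,979.2 × 0.02512 = $47,350.677504
Sable Creek County: $1,884,979.2 × 0.0113 = $21,300.26496
Port Authority: $1,884,979.2 × 0.00429 = $8,086.560768
City of Harrowgate: $1,884,979.2 × 0.0036 = $6,785.92512
Total = $83,523.428352

$83,523.43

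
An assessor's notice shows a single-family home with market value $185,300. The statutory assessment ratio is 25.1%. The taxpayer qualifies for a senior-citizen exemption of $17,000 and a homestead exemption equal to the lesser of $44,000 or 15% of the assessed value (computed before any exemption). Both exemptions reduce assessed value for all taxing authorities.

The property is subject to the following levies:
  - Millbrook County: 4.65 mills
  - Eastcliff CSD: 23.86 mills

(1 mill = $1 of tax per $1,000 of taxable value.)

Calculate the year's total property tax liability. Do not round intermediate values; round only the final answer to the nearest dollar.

$642

Assessed value = $185,300 × 0.251 = $46,510.3
Homestead exemption = min($44,000, 15% × $46,510.3) = min($44,000, $6,976.545) = $6,976.545 (percentage binds)
Taxable value = $46,510.3 − $17,000 − $6,976.545 = $22,533.755
Millbrook County: $22,533.755 × 0.00465 = $104.78196075
Eastcliff CSD: $22,533.755 × 0.02386 = $537.6553943
Total = $642.43735505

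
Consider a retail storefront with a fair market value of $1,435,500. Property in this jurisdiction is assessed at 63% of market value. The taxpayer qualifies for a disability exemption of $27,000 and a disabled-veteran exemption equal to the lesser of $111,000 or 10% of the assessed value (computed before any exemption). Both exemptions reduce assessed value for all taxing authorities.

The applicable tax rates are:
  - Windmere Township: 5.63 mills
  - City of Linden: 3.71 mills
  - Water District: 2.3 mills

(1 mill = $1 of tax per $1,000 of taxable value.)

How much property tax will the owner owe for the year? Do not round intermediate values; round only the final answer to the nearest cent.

$9,159.85

Assessed value = $1,435,500 × 0.63 = $904,365
Disabled-veteran exemption = min($111,000, 10% × $904,365) = min($111,000, $90,436.5) = $90,436.5 (percentage binds)
Taxable value = $904,365 − $27,000 − $90,436.5 = $786,928.5
Windmere Township: $786,928.5 × 0.00563 = $4,430.407455
City of Linden: $786,928.5 × 0.00371 = $2,919.504735
Water District: $786,928.5 × 0.0023 = $1,809.93555
Total = $9,159.84774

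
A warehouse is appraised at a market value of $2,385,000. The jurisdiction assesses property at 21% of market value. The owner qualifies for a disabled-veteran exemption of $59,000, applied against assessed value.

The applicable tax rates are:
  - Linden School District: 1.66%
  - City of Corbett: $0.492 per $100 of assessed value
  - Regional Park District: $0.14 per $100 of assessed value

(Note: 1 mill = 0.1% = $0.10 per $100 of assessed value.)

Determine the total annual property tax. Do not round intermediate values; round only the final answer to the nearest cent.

Assessed value = $2,385,000 × 0.21 = $500,850
Taxable value = $500,850 − $59,000 = $441,850
Linden School District: $441,850 × 0.0166 = $7,334.71
City of Corbett: $441,850 × 0.00492 = $2,173.902
Regional Park District: $441,850 × 0.0014 = $618.59
Total = $10,127.202

$10,127.20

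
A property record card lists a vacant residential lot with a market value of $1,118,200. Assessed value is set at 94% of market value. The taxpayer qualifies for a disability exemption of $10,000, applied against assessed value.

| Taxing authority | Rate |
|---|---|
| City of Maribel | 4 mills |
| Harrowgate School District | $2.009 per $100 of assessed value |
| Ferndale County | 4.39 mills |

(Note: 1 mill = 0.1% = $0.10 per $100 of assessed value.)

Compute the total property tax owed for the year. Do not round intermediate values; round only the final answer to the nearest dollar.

Assessed value = $1,118,200 × 0.94 = $1,051,108
Taxable value = $1,051,108 − $10,000 = $1,041,108
City of Maribel: $1,041,108 × 0.004 = $4,164.432
Harrowgate School District: $1,041,108 × 0.02009 = $20,915.85972
Ferndale County: $1,041,108 × 0.00439 = $4,570.46412
Total = $29,650.75584

$29,651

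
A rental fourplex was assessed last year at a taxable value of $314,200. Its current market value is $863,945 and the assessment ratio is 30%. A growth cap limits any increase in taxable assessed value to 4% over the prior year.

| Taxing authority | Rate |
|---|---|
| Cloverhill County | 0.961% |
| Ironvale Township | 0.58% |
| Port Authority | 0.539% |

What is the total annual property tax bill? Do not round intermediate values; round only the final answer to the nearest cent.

Uncapped assessed value = $863,945 × 0.3 = $259,183.5
Cap limit = $314,200 × 1.04 = $326,768
Taxable assessed value = min($259,183.5, $326,768) = $259,183.5 (cap does not bind)
Cloverhill County: $259,183.5 × 0.00961 = $2,490.753435
Ironvale Township: $259,183.5 × 0.0058 = $1,503.2643
Port Authority: $259,183.5 × 0.00539 = $1,396.999065
Total = $5,391.0168

$5,391.02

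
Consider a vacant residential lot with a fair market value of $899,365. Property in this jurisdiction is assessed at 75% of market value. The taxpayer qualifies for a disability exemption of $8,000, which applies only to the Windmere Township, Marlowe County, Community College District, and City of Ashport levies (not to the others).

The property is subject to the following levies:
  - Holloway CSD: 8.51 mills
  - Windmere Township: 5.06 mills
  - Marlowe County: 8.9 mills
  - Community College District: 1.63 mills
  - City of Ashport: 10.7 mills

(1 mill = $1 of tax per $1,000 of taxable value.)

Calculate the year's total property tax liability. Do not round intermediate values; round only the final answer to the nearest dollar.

$23,263

Assessed value = $899,365 × 0.75 = $674,523.75
Holloway CSD: $674,523.75 × 0.00851 = $5,740.1971125
Windmere Township: ($674,523.75 − $8,000) × 0.00506 = $666,523.75 × 0.00506 = $3,372.610175
Marlowe County: ($674,523.75 − $8,000) × 0.0089 = $666,523.75 × 0.0089 = $5,932.061375
Community College District: ($674,523.75 − $8,000) × 0.00163 = $666,523.75 × 0.00163 = $1,086.4337125
City of Ashport: ($674,523.75 − $8,000) × 0.0107 = $666,523.75 × 0.0107 = $7,131.804125
Total = $23,263.1065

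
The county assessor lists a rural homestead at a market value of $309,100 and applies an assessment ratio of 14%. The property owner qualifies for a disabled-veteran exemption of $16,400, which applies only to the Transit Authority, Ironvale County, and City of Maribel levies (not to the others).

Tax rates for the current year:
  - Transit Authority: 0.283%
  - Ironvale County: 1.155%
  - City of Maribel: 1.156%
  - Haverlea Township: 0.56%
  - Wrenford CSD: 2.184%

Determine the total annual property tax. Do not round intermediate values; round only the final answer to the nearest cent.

Assessed value = $309,100 × 0.14 = $43,274
Transit Authority: ($43,274 − $16,400) × 0.00283 = $26,874 × 0.00283 = $76.05342
Ironvale County: ($43,274 − $16,400) × 0.01155 = $26,874 × 0.01155 = $310.3947
City of Maribel: ($43,274 − $16,400) × 0.01156 = $26,874 × 0.01156 = $310.66344
Haverlea Township: $43,274 × 0.0056 = $242.3344
Wrenford CSD: $43,274 × 0.02184 = $945.10416
Total = $1,884.55012

$1,884.55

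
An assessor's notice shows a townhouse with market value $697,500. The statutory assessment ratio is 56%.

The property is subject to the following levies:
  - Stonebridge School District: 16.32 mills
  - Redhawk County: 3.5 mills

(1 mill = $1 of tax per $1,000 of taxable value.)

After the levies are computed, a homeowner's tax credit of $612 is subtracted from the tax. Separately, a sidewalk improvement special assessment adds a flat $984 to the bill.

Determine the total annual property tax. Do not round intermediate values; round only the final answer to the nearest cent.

$8,113.69

Assessed value = $697,500 × 0.56 = $390,600
Stonebridge School District: $390,600 × 0.01632 = $6,374.592
Redhawk County: $390,600 × 0.0035 = $1,367.1
Levies subtotal = $7,741.692
After credit = $7,741.692 − $612 = $7,129.692
Total = $7,129.692 + $984 = $8,113.692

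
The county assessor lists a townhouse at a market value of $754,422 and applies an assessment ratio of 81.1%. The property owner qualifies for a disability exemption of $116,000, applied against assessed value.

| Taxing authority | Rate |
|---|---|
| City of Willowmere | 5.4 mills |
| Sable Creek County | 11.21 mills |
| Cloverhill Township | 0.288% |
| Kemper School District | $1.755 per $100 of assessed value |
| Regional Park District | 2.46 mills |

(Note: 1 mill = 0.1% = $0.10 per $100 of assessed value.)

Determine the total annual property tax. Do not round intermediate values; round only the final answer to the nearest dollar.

$19,586

Assessed value = $754,422 × 0.811 = $611,836.242
Taxable value = $611,836.242 − $116,000 = $495,836.242
City of Willowmere: $495,836.242 × 0.0054 = $2,677.5157068
Sable Creek County: $495,836.242 × 0.01121 = $5,558.32427282
Cloverhill Township: $495,836.242 × 0.00288 = $1,428.00837696
Kemper School District: $495,836.242 × 0.01755 = $8,701.9260471
Regional Park District: $495,836.242 × 0.00246 = $1,219.75715532
Total = $19,585.531559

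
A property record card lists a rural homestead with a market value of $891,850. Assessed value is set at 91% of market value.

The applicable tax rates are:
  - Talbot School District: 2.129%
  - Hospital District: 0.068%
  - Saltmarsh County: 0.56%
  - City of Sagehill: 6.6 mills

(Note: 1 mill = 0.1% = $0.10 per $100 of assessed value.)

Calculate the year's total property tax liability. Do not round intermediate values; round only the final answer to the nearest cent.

Assessed value = $891,850 × 0.91 = $811,583.5
Talbot School District: $811,583.5 × 0.02129 = $17,278.612715
Hospital District: $811,583.5 × 0.00068 = $551.87678
Saltmarsh County: $811,583.5 × 0.0056 = $4,544.8676
City of Sagehill: $811,583.5 × 0.0066 = $5,356.4511
Total = $27,731.808195

$27,731.81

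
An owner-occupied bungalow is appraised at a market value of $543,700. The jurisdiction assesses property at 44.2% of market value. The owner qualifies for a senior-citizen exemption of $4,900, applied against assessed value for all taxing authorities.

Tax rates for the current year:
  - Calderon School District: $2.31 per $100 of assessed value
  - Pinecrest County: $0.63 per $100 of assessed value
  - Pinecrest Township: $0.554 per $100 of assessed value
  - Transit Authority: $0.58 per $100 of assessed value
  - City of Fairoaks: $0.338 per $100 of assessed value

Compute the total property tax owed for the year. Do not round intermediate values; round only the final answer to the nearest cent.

$10,386.53

Assessed value = $543,700 × 0.442 = $240,315.4
Taxable value = $240,315.4 − $4,900 = $235,415.4
Calderon School District: $235,415.4 × 0.0231 = $5,438.09574
Pinecrest County: $235,415.4 × 0.0063 = $1,483.11702
Pinecrest Township: $235,415.4 × 0.00554 = $1,304.201316
Transit Authority: $235,415.4 × 0.0058 = $1,365.40932
City of Fairoaks: $235,415.4 × 0.00338 = $795.704052
Total = $5,438.09574 + $1,483.11702 + $1,304.201316 + $1,365.40932 + $795.704052 = $10,386.527448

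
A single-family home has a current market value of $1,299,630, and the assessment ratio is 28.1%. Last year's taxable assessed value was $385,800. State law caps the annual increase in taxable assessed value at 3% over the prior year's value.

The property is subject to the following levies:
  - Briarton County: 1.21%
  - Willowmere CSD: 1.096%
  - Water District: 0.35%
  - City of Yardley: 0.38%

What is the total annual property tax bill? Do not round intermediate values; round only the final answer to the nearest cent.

Uncapped assessed value = $1,299,630 × 0.281 = $365,196.03
Cap limit = $385,800 × 1.03 = $397,374
Taxable assessed value = min($365,196.03, $397,374) = $365,196.03 (cap does not bind)
Briarton County: $365,196.03 × 0.0121 = $4,418.871963
Willowmere CSD: $365,196.03 × 0.01096 = $4,002.5484888
Water District: $365,196.03 × 0.0035 = $1,278.186105
City of Yardley: $365,196.03 × 0.0038 = $1,387.744914
Total = $11,087.3514708

$11,087.35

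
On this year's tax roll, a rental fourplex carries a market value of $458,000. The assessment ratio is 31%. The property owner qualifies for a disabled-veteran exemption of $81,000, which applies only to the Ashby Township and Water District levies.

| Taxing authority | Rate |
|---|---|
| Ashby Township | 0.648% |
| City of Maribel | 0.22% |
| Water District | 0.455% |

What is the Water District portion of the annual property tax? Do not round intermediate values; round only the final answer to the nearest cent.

Assessed value = $458,000 × 0.31 = $141,980
Water District taxable value = $141,980 − $81,000 = $60,980
Water District levy = $60,980 × 0.00455 = $277.459

$277.46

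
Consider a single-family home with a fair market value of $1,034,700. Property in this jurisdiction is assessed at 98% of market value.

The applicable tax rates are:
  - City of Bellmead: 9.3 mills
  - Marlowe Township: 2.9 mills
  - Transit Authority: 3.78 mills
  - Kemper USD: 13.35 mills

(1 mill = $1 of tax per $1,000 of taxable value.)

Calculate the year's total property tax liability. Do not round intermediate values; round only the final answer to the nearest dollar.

$29,741

Assessed value = $1,034,700 × 0.98 = $1,014,006
City of Bellmead: $1,014,006 × 0.0093 = $9,430.2558
Marlowe Township: $1,014,006 × 0.0029 = $2,940.6174
Transit Authority: $1,014,006 × 0.00378 = $3,832.94268
Kemper USD: $1,014,006 × 0.01335 = $13,536.9801
Total = $9,430.2558 + $2,940.6174 + $3,832.94268 + $13,536.9801 = $29,740.79598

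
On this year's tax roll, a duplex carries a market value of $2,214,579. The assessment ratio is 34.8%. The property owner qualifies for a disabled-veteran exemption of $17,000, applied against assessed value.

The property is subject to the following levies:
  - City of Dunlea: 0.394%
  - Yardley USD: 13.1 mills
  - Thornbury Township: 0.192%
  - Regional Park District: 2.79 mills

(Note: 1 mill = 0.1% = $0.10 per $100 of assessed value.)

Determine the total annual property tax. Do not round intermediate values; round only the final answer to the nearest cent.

$16,392.40

Assessed value = $2,214,579 × 0.348 = $770,673.492
Taxable value = $770,673.492 − $17,000 = $753,673.492
City of Dunlea: $753,673.492 × 0.00394 = $2,969.47355848
Yardley USD: $753,673.492 × 0.0131 = $9,873.1227452
Thornbury Township: $753,673.492 × 0.00192 = $1,447.05310464
Regional Park District: $753,673.492 × 0.00279 = $2,102.74904268
Total = $16,392.398451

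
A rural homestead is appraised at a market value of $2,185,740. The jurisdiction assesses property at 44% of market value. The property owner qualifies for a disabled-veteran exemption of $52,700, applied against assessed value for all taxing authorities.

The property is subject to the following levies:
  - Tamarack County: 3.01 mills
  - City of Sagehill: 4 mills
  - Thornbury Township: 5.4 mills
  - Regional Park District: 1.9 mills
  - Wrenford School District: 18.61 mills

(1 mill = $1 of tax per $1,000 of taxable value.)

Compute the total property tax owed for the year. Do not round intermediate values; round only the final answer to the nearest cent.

Assessed value = $2,185,740 × 0.44 = $961,725.6
Taxable value = $961,725.6 − $52,700 = $909,025.6
Tamarack County: $909,025.6 × 0.00301 = $2,736.167056
City of Sagehill: $909,025.6 × 0.004 = $3,636.1024
Thornbury Township: $909,025.6 × 0.0054 = $4,908.73824
Regional Park District: $909,025.6 × 0.0019 = $1,727.14864
Wrenford School District: $909,025.6 × 0.01861 = $16,916.966416
Total = $2,736.167056 + $3,636.1024 + $4,908.73824 + $1,727.14864 + $16,916.966416 = $29,925.122752

$29,925.12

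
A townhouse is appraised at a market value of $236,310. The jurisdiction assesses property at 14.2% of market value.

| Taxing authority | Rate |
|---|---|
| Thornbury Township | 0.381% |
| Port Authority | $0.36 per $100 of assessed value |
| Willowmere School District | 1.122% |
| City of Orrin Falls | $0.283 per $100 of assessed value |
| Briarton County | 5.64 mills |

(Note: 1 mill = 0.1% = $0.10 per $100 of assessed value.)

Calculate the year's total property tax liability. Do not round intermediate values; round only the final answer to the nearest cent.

$909.37

Assessed value = $236,310 × 0.142 = $33,556.02
Thornbury Township: $33,556.02 × 0.00381 = $127.8484362
Port Authority: $33,556.02 × 0.0036 = $120.801672
Willowmere School District: $33,556.02 × 0.01122 = $376.4985444
City of Orrin Falls: $33,556.02 × 0.00283 = $94.9635366
Briarton County: $33,556.02 × 0.00564 = $189.2559528
Total = $909.368142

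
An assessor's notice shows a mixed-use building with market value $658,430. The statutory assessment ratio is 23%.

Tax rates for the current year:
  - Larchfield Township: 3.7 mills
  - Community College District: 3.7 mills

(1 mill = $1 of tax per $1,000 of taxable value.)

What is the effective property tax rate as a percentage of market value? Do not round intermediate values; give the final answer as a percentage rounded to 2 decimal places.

0.17%

Assessed value = $658,430 × 0.23 = $151,438.9
Larchfield Township: $151,438.9 × 0.0037 = $560.32393
Community College District: $151,438.9 × 0.0037 = $560.32393
Total tax = $1,120.64786
Effective rate = $1,120.64786 ÷ $658,430 = 0.17% of market value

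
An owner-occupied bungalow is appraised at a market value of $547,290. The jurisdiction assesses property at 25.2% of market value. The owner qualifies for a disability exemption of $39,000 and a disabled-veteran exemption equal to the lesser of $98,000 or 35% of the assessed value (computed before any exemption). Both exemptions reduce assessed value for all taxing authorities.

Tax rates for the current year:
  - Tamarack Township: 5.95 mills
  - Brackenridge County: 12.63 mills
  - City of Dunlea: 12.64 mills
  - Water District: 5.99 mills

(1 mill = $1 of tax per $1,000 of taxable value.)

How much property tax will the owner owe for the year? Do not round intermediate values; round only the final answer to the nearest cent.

$1,884.54

Assessed value = $547,290 × 0.252 = $137,917.08
Disabled-veteran exemption = min($98,000, 35% × $137,917.08) = min($98,000, $48,270.978) = $48,270.978 (percentage binds)
Taxable value = $137,917.08 − $39,000 − $48,270.978 = $50,646.102
Tamarack Township: $50,646.102 × 0.00595 = $301.3443069
Brackenridge County: $50,646.102 × 0.01263 = $639.66026826
City of Dunlea: $50,646.102 × 0.01264 = $640.16672928
Water District: $50,646.102 × 0.00599 = $303.37015098
Total = $1,884.54145542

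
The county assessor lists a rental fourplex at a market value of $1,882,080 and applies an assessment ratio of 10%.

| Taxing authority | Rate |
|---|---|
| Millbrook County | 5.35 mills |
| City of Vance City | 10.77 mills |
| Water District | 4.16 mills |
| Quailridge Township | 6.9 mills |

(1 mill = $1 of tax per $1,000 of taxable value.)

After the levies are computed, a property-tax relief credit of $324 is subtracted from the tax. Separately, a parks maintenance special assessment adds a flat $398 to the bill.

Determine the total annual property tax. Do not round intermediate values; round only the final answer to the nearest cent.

Assessed value = $1,882,080 × 0.1 = $188,208
Millbrook County: $188,208 × 0.00535 = $1,006.9128
City of Vance City: $188,208 × 0.01077 = $2,027.00016
Water District: $188,208 × 0.00416 = $782.94528
Quailridge Township: $188,208 × 0.0069 = $1,298.6352
Levies subtotal = $5,115.49344
After credit = $5,115.49344 − $324 = $4,791.49344
Total = $4,791.49344 + $398 = $5,189.49344

$5,189.49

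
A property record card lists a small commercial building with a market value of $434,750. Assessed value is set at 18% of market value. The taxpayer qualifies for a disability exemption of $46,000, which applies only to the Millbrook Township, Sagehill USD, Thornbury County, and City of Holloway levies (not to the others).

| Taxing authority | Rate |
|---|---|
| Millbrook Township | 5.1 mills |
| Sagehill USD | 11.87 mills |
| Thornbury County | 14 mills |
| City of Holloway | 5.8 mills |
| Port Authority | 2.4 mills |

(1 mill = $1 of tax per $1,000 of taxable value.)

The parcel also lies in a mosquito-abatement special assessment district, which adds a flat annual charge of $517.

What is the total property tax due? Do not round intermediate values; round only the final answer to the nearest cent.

Assessed value = $434,750 × 0.18 = $78,255
Millbrook Township: ($78,255 − $46,000) × 0.0051 = $32,255 × 0.0051 = $164.5005
Sagehill USD: ($78,255 − $46,000) × 0.01187 = $32,255 × 0.01187 = $382.86685
Thornbury County: ($78,255 − $46,000) × 0.014 = $32,255 × 0.014 = $451.57
City of Holloway: ($78,255 − $46,000) × 0.0058 = $32,255 × 0.0058 = $187.079
Port Authority: $78,255 × 0.0024 = $187.812
Levies subtotal = $1,373.82835
Total = $1,373.82835 + $517 = $1,890.82835

$1,890.83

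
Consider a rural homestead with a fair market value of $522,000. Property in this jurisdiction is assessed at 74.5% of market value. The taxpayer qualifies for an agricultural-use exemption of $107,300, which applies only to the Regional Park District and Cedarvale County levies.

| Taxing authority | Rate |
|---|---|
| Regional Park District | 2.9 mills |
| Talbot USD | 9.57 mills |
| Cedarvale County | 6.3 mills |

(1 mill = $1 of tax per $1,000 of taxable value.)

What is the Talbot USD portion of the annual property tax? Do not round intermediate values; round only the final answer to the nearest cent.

$3,721.68

Assessed value = $522,000 × 0.745 = $388,890
Talbot USD taxable value = $388,890 (exemption does not apply)
Talbot USD levy = $388,890 × 0.00957 = $3,721.6773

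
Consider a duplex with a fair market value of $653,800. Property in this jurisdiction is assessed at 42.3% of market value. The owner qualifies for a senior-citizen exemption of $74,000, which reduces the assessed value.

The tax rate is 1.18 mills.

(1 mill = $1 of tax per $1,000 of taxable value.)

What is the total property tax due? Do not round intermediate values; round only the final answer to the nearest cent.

$239.02

Assessed value = $653,800 × 0.423 = $276,557.4
Taxable value = $276,557.4 − $74,000 = $202,557.4
Tax = $202,557.4 × 0.00118 = $239.017732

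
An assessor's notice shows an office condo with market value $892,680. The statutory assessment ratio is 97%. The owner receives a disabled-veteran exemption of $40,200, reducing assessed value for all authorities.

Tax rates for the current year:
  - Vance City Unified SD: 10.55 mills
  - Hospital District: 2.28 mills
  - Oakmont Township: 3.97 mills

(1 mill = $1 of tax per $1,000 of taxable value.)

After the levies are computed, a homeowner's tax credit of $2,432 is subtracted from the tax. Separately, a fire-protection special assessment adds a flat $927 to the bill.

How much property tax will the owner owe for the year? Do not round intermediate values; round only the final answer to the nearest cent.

$12,366.75

Assessed value = $892,680 × 0.97 = $865,899.6
Taxable value = $865,899.6 − $40,200 = $825,699.6
Vance City Unified SD: $825,699.6 × 0.01055 = $8,711.13078
Hospital District: $825,699.6 × 0.00228 = $1,882.595088
Oakmont Township: $825,699.6 × 0.00397 = $3,278.027412
Levies subtotal = $13,871.75328
After credit = $13,871.75328 − $2,432 = $11,439.75328
Total = $11,439.75328 + $927 = $12,366.75328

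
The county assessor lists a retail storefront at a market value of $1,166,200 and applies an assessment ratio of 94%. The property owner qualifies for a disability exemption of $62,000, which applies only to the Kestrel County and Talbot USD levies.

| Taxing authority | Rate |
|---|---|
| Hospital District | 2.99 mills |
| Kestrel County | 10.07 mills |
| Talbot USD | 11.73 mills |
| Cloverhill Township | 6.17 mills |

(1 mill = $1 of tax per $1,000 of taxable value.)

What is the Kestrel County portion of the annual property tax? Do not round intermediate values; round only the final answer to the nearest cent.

Assessed value = $1,166,200 × 0.94 = $1,096,228
Kestrel County taxable value = $1,096,228 − $62,000 = $1,034,228
Kestrel County levy = $1,034,228 × 0.01007 = $10,414.67596

$10,414.68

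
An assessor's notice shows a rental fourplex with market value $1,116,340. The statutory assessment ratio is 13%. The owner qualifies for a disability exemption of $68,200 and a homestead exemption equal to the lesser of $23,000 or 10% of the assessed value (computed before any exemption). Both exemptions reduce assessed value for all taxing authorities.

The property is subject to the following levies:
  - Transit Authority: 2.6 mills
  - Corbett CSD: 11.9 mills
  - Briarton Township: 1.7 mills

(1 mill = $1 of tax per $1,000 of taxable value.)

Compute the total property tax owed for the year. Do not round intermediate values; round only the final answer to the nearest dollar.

Assessed value = $1,116,340 × 0.13 = $145,124.2
Homestead exemption = min($23,000, 10% × $145,124.2) = min($23,000, $14,512.42) = $14,512.42 (percentage binds)
Taxable value = $145,124.2 − $68,200 − $14,512.42 = $62,411.78
Transit Authority: $62,411.78 × 0.0026 = $162.270628
Corbett CSD: $62,411.78 × 0.0119 = $742.700182
Briarton Township: $62,411.78 × 0.0017 = $106.100026
Total = $1,011.070836

$1,011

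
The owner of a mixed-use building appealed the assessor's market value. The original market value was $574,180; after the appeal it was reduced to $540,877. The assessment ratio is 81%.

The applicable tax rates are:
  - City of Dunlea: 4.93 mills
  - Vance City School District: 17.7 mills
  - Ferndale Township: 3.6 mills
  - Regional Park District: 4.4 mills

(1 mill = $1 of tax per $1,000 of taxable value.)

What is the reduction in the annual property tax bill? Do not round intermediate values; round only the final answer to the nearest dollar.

$826

Old assessed value = $574,180 × 0.81 = $465,085.8
New assessed value = $540,877 × 0.81 = $438,110.37
Combined rate = 0.00493 + 0.0177 + 0.0036 + 0.0044 = 0.03063
Old tax = $465,085.8 × 0.03063 = $14,245.578054
New tax = $438,110.37 × 0.03063 = $13,419.3206331
Reduction = $14,245.578054 − $13,419.3206331 = $826.2574209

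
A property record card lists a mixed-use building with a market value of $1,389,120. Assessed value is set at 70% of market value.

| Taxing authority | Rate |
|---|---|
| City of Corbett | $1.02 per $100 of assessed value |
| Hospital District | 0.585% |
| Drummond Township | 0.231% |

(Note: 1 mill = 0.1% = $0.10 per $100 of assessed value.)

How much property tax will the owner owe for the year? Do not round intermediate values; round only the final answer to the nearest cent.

$17,852.97

Assessed value = $1,389,120 × 0.7 = $972,384
City of Corbett: $972,384 × 0.0102 = $9,918.3168
Hospital District: $972,384 × 0.00585 = $5,688.4464
Drummond Township: $972,384 × 0.00231 = $2,246.20704
Total = $17,852.97024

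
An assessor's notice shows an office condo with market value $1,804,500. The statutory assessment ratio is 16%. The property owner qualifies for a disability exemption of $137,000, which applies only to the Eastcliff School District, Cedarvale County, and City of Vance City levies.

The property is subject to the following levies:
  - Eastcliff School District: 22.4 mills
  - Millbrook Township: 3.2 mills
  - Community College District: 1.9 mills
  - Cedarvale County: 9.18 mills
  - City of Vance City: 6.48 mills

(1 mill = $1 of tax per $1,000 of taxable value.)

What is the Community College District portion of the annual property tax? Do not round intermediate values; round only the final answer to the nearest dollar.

$549

Assessed value = $1,804,500 × 0.16 = $288,720
Community College District taxable value = $288,720 (exemption does not apply)
Community College District levy = $288,720 × 0.0019 = $548.568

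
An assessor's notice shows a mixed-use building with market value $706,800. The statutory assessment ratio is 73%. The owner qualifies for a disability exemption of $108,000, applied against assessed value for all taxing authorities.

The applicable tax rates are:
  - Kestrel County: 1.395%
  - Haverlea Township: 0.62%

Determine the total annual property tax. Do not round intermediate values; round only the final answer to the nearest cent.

$8,220.47

Assessed value = $706,800 × 0.73 = $515,964
Taxable value = $515,964 − $108,000 = $407,964
Kestrel County: $407,964 × 0.01395 = $5,691.0978
Haverlea Township: $407,964 × 0.0062 = $2,529.3768
Total = $5,691.0978 + $2,529.3768 = $8,220.4746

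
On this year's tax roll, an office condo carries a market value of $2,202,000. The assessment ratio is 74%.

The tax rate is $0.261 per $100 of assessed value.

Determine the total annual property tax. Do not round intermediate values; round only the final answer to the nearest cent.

Assessed value = $2,202,000 × 0.74 = $1,629,480
Tax = $1,629,480 × 0.00261 = $4,252.9428

$4,252.94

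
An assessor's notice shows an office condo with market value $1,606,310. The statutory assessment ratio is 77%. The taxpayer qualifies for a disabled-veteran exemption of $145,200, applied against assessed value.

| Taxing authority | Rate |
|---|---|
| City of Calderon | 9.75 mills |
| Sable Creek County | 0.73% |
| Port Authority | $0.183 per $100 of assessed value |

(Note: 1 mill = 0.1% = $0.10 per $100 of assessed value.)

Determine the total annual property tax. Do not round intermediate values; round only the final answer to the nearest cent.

Assessed value = $1,606,310 × 0.77 = $1,236,858.7
Taxable value = $1,236,858.7 − $145,200 = $1,091,658.7
City of Calderon: $1,091,658.7 × 0.00975 = $10,643.672325
Sable Creek County: $1,091,658.7 × 0.0073 = $7,969.10851
Port Authority: $1,091,658.7 × 0.00183 = $1,997.735421
Total = $20,610.516256

$20,610.52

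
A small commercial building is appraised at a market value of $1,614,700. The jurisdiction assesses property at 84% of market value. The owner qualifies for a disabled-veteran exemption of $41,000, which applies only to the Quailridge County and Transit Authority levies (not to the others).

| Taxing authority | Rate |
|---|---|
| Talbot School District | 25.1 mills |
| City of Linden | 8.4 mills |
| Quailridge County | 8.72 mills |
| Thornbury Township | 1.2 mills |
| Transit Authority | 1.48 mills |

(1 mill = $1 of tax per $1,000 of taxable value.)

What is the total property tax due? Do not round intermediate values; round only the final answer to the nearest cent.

Assessed value = $1,614,700 × 0.84 = $1,356,348
Talbot School District: $1,356,348 × 0.0251 = $34,044.3348
City of Linden: $1,356,348 × 0.0084 = $11,393.3232
Quailridge County: ($1,356,348 − $41,000) × 0.00872 = $1,315,348 × 0.00872 = $11,469.83456
Thornbury Township: $1,356,348 × 0.0012 = $1,627.6176
Transit Authority: ($1,356,348 − $41,000) × 0.00148 = $1,315,348 × 0.00148 = $1,946.71504
Total = $60,481.8252

$60,481.83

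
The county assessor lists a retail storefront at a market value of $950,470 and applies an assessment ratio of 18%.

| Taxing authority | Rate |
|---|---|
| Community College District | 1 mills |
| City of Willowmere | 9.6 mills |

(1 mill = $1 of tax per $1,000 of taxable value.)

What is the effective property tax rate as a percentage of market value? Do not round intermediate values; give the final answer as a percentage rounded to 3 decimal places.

Assessed value = $950,470 × 0.18 = $171,084.6
Community College District: $171,084.6 × 0.001 = $171.0846
City of Willowmere: $171,084.6 × 0.0096 = $1,642.41216
Total tax = $1,813.49676
Effective rate = $1,813.49676 ÷ $950,470 = 0.191% of market value

0.191%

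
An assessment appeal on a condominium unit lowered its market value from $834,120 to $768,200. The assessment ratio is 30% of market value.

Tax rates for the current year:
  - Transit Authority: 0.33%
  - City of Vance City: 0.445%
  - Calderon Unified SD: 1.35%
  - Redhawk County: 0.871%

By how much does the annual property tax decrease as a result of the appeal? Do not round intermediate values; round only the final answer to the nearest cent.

Old assessed value = $834,120 × 0.3 = $250,236
New assessed value = $768,200 × 0.3 = $230,460
Combined rate = 0.0033 + 0.00445 + 0.0135 + 0.00871 = 0.02996
Old tax = $250,236 × 0.02996 = $7,497.07056
New tax = $230,460 × 0.02996 = $6,904.5816
Reduction = $7,497.07056 − $6,904.5816 = $592.48896

$592.49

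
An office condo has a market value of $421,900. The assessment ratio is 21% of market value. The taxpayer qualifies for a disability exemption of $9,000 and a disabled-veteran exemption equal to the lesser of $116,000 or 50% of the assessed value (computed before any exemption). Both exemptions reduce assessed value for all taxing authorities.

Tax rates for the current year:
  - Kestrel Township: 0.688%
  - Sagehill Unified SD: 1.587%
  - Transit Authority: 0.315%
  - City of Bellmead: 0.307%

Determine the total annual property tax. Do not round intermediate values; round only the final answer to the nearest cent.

$1,022.63

Assessed value = $421,900 × 0.21 = $88,599
Disabled-veteran exemption = min($116,000, 50% × $88,599) = min($116,000, $44,299.5) = $44,299.5 (percentage binds)
Taxable value = $88,599 − $9,000 − $44,299.5 = $35,299.5
Kestrel Township: $35,299.5 × 0.00688 = $242.86056
Sagehill Unified SD: $35,299.5 × 0.01587 = $560.203065
Transit Authority: $35,299.5 × 0.00315 = $111.193425
City of Bellmead: $35,299.5 × 0.00307 = $108.369465
Total = $1,022.626515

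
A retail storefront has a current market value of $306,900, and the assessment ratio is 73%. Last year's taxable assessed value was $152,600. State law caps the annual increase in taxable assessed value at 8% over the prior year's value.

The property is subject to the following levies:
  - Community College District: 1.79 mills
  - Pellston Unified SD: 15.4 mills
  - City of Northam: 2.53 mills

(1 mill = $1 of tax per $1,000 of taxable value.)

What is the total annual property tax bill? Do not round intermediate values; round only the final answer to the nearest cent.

$3,250.01

Uncapped assessed value = $306,900 × 0.73 = $224,037
Cap limit = $152,600 × 1.08 = $164,808
Taxable assessed value = min($224,037, $164,808) = $164,808 (cap binds)
Community College District: $164,808 × 0.00179 = $295.00632
Pellston Unified SD: $164,808 × 0.0154 = $2,538.0432
City of Northam: $164,808 × 0.00253 = $416.96424
Total = $3,250.01376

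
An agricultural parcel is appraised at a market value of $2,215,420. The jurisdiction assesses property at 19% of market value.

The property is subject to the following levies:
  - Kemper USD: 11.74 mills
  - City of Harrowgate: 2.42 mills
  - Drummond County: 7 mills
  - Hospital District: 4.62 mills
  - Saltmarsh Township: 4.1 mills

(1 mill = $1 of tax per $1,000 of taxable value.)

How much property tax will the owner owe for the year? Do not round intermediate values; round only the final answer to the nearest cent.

Assessed value = $2,215,420 × 0.19 = $420,929.8
Kemper USD: $420,929.8 × 0.01174 = $4,941.715852
City of Harrowgate: $420,929.8 × 0.00242 = $1,018.650116
Drummond County: $420,929.8 × 0.007 = $2,946.5086
Hospital District: $420,929.8 × 0.00462 = $1,944.695676
Saltmarsh Township: $420,929.8 × 0.0041 = $1,725.81218
Total = $4,941.715852 + $1,018.650116 + $2,946.5086 + $1,944.695676 + $1,725.81218 = $12,577.382424

$12,577.38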